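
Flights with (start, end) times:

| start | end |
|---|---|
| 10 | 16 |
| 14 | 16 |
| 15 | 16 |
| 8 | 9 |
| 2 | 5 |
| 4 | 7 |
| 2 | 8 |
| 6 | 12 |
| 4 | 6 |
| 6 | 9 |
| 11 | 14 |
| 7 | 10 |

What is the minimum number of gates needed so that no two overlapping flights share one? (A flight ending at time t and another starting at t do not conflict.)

4

Count concurrent intervals with a sweep; the peak is the room count.
starts: [2, 2, 4, 4, 6, 6, 7, 8, 10, 11, 14, 15]
ends:   [5, 6, 7, 8, 9, 9, 10, 12, 14, 16, 16, 16]
s2→1 s2→2 s4→3 s4→4  — peak 4.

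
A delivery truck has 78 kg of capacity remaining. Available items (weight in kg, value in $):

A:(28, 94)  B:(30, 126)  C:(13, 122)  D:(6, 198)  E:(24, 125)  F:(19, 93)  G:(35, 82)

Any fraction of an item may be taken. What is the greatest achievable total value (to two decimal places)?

605.20

Sort by value per unit weight and fill in that order.
Order: D (198/6=33.00) > C (122/13=9.38) > E (125/24=5.21) > F (93/19=4.89) > B (126/30=4.20) > A (94/28=3.36) > G (82/35=2.34)
Fill: take D (6 @ 198) → take C (13 @ 122) → take E (24 @ 125) → take F (19 @ 93) → take 16/30 of B → 67.20; 78/78 used.
Total value = 605.20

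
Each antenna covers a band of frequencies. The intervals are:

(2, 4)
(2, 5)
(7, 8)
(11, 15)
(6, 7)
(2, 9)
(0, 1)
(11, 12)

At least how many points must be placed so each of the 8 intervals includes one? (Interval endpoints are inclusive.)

4

Sort by right endpoint; whenever an interval is uncovered, place a point at its right end.
Sorted: [0,1] [2,4] [2,5] [6,7] [7,8] [2,9] [11,12] [11,15]
{[0,1]} hit by 1; {[2,4],[2,5]} hit by 4; {[6,7],[7,8],[2,9]} hit by 7; {[11,12],[11,15]} hit by 12.
Points: 1, 4, 7, 12 (4 total).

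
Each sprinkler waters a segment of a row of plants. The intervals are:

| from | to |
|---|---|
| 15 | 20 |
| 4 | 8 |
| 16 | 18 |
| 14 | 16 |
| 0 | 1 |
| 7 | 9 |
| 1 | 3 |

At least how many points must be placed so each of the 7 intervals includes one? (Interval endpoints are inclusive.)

Sort by right endpoint; whenever an interval is uncovered, place a point at its right end.
Sorted: [0,1] [1,3] [4,8] [7,9] [14,16] [16,18] [15,20]
{[0,1],[1,3]} hit by 1; {[4,8],[7,9]} hit by 8; {[14,16],[16,18],[15,20]} hit by 16.
Points: 1, 8, 16 (3 total).

3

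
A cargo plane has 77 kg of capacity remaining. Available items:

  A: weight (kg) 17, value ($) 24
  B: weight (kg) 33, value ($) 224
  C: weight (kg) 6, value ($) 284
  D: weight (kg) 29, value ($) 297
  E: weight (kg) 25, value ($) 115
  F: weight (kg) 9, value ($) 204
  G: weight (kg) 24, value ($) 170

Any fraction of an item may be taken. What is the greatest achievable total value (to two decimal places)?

1016.09

Order: C (284/6=47.33) > F (204/9=22.67) > D (297/29=10.24) > G (170/24=7.08) > B (224/33=6.79) > E (115/25=4.60) > A (24/17=1.41)
Fill: take C (6 @ 284) → take F (9 @ 204) → take D (29 @ 297) → take G (24 @ 170) → take 9/33 of B → 61.09; 77/77 used.
Total value = 1016.09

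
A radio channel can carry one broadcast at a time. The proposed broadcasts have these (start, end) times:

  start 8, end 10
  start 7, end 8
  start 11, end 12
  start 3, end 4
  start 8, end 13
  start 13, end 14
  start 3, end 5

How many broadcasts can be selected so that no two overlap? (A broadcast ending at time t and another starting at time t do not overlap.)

Sorted by end: (3,4)  (3,5)  (7,8)  (8,10)  (11,12)  (8,13)  (13,14)
take (3,4); take (7,8); take (8,10); take (11,12); skip (8,13); take (13,14).
Selected 5 broadcasts.

5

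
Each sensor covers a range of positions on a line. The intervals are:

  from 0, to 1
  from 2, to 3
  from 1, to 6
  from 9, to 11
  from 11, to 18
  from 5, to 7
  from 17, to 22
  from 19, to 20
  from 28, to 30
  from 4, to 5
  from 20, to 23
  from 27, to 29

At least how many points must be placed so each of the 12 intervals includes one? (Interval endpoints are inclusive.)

Sort by right endpoint; whenever an interval is uncovered, place a point at its right end.
Sorted: [0,1] [2,3] [4,5] [1,6] [5,7] [9,11] [11,18] [19,20] [17,22] [20,23] [27,29] [28,30]
{[0,1]} hit by 1; {[2,3]} hit by 3; {[4,5],[1,6],[5,7]} hit by 5; {[9,11],[11,18]} hit by 11; {[19,20],[17,22],[20,23]} hit by 20; {[27,29],[28,30]} hit by 29.
Points: 1, 3, 5, 11, 20, 29 (6 total).

6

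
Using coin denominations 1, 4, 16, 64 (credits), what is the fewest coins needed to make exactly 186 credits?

9

Greedy: take as many of the largest coin as possible, then repeat with the remainder.
186 = 2×64 + 3×16 + 2×4 + 2×1
Total coins = 2 + 3 + 2 + 2 = 9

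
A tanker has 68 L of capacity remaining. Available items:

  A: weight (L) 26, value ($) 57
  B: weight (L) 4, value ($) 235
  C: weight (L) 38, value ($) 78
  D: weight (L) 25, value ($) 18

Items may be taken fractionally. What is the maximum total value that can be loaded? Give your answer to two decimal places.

370.00

Sort by value per unit weight and fill in that order.
Order: B (235/4=58.75) > A (57/26=2.19) > C (78/38=2.05) > D (18/25=0.72)
Fill: take B (4 @ 235) → take A (26 @ 57) → take C (38 @ 78); 68/68 used.
Total value = 370.00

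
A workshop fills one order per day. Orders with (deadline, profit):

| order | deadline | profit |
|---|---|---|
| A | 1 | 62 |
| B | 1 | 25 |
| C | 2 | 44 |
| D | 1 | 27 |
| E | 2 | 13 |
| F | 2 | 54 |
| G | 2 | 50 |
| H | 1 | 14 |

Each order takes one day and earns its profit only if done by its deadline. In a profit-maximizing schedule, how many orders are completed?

2

By profit: A(d1,62), F(d2,54), G(d2,50), C(d2,44), D(d1,27), B(d1,25), H(d1,14), E(d2,13)
A→slot 1; F→slot 2; G skipped; C skipped; D skipped; B skipped; H skipped; E skipped.
2 of 8 scheduled.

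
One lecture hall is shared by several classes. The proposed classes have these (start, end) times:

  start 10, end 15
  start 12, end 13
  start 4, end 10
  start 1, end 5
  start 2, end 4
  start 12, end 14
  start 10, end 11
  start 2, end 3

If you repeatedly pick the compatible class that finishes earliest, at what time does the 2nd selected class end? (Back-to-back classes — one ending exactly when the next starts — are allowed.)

10

Greedy by earliest finish: after sorting by end time, pick each interval compatible with the last pick.
Sorted by end: (2,3)  (2,4)  (1,5)  (4,10)  (10,11)  (12,13)  (12,14)  (10,15)
take (2,3); take (4,10); take (10,11); take (12,13); skip (10,15).
Selected: (2,3) (4,10) (10,11) (12,13)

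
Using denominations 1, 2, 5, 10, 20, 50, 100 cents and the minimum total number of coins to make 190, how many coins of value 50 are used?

Use the largest denomination that fits, subtract, and repeat.
190 − 1×100→90 − 1×50→40 − 2×20→0
Count of 50: 1

1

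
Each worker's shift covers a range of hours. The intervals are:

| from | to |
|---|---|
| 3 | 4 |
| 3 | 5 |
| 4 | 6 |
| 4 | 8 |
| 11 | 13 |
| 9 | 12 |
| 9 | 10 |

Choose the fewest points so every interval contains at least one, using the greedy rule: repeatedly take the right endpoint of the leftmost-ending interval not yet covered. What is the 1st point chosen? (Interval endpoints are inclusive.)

By right end: [3,4]  [3,5]  [4,6]  [4,8]  [9,10]  [9,12]  [11,13]
[3,4] uncovered → point at 4; [9,10] uncovered → point at 10; [11,13] uncovered → point at 13.
Points: 4, 10, 13 (3 total).

4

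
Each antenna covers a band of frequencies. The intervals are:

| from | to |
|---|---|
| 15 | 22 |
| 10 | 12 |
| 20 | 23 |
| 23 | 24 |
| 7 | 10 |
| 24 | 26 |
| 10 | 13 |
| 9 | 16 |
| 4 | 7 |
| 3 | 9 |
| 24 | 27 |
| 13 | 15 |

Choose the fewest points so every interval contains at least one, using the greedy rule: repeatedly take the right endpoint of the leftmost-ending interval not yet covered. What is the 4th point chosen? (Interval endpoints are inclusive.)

Process intervals by earliest right end; each time one isn't hit yet, stab at its right endpoint.
By right end: [4,7]  [3,9]  [7,10]  [10,12]  [10,13]  [13,15]  [9,16]  [15,22]  [20,23]  [23,24]  [24,26]  [24,27]
[4,7] uncovered → point at 7; [10,12] uncovered → point at 12; [13,15] uncovered → point at 15; [20,23] uncovered → point at 23; [24,26] uncovered → point at 26.
Points: 7, 12, 15, 23, 26 (5 total).

23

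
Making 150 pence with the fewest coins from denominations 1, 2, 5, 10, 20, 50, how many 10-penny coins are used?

Use the largest denomination that fits, subtract, and repeat.
150 − 3×50→0
Count of 10: 0

0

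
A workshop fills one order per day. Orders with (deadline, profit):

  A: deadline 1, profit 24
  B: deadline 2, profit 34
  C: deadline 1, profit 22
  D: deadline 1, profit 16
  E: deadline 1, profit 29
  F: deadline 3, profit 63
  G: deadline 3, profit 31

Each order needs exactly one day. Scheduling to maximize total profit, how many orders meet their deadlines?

3

Take jobs in profit order; each goes to the latest open slot no later than its deadline.
By profit: F(d3,63), B(d2,34), G(d3,31), E(d1,29), A(d1,24), C(d1,22), D(d1,16)
F→slot 3; B→slot 2; G→slot 1; E skipped; A skipped; C skipped; D skipped.
3 of 7 scheduled.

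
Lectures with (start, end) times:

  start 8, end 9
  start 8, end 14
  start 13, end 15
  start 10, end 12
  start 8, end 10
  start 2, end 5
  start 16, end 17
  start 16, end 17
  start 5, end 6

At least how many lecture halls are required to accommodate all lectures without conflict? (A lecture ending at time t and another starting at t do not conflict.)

3

Count concurrent intervals with a sweep; the peak is the room count.
Events (time:±→running): 2:+→1 5:-→0 5:+→1 6:-→0 8:+→1 8:+→2 8:+→3 … peak 3.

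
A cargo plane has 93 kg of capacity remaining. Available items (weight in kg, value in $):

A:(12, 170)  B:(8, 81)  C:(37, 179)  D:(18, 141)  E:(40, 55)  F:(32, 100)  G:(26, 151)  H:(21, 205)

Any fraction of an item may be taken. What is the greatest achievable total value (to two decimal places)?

786.70

Ratios (sorted): A 14.17, B 10.12, H 9.76, D 7.83, G 5.81, C 4.84, F 3.12, E 1.38
take A (12 @ 170); take B (8 @ 81); take H (21 @ 205); take D (18 @ 141); take G (26 @ 151); take 8/37 of C → 38.70. Capacity used 93/93.
Total value = 786.70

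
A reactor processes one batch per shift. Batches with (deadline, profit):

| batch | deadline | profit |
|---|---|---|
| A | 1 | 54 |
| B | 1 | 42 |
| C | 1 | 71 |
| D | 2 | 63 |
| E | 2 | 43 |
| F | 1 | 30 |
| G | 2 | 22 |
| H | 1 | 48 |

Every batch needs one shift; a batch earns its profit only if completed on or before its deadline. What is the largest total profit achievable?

134

Sort by profit descending; place each in the latest free slot ≤ its deadline.
Profit order: C=71 D=63 A=54 H=48 E=43 B=42 F=30 G=22
Assign: C→slot 1, D→slot 2, A skipped, H skipped, E skipped, B skipped, F skipped, G skipped.
Slots: [1:C] [2:D]
Profit = 71 + 63 = 134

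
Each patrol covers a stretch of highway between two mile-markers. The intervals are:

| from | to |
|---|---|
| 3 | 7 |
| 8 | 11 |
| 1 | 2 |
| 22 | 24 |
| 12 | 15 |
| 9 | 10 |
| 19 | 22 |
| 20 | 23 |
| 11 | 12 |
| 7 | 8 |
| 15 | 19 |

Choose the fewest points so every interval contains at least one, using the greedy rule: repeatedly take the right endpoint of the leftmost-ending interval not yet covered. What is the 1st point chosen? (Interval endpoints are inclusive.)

Sorted: [1,2] [3,7] [7,8] [9,10] [8,11] [11,12] [12,15] [15,19] [19,22] [20,23] [22,24]
{[1,2]} hit by 2; {[3,7],[7,8]} hit by 7; {[9,10],[8,11]} hit by 10; {[11,12],[12,15]} hit by 12; {[15,19],[19,22]} hit by 19; {[20,23],[22,24]} hit by 23.
Points: 2, 7, 10, 12, 19, 23 (6 total).

2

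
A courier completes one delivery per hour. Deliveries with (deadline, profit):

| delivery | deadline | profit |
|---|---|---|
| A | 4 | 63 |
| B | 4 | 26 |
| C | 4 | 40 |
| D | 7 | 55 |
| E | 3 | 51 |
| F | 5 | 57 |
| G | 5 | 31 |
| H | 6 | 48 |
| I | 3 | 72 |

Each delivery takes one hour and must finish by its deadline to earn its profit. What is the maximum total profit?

386

By profit: I(d3,72), A(d4,63), F(d5,57), D(d7,55), E(d3,51), H(d6,48), C(d4,40), G(d5,31), B(d4,26)
I→slot 3; A→slot 4; F→slot 5; D→slot 7; E→slot 2; H→slot 6; C→slot 1; G skipped; B skipped.
Profit = 40 + 51 + 72 + 63 + 57 + 48 + 55 = 386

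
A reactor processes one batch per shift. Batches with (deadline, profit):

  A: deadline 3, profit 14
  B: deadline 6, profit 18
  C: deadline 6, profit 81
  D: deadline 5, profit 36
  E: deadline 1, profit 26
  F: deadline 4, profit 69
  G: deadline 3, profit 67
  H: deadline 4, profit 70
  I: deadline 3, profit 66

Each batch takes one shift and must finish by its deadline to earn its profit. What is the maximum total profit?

389

Take jobs in profit order; each goes to the latest open slot no later than its deadline.
By profit: C(d6,81), H(d4,70), F(d4,69), G(d3,67), I(d3,66), D(d5,36), E(d1,26), B(d6,18), A(d3,14)
C→slot 6; H→slot 4; F→slot 3; G→slot 2; I→slot 1; D→slot 5; E skipped; B skipped; A skipped.
Profit = 66 + 67 + 69 + 70 + 36 + 81 = 389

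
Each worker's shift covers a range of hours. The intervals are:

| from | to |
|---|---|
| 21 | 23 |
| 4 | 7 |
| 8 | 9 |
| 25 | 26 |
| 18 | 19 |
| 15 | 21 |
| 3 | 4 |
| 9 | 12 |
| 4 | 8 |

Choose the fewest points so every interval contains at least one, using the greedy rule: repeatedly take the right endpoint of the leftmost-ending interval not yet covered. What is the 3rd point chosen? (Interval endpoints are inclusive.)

By right end: [3,4]  [4,7]  [4,8]  [8,9]  [9,12]  [18,19]  [15,21]  [21,23]  [25,26]
[3,4] uncovered → point at 4; [8,9] uncovered → point at 9; [18,19] uncovered → point at 19; [21,23] uncovered → point at 23; [25,26] uncovered → point at 26.
Points: 4, 9, 19, 23, 26 (5 total).

19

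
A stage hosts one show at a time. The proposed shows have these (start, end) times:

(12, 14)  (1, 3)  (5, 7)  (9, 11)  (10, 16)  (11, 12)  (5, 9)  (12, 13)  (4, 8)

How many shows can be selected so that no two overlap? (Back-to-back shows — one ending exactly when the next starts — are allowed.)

Order by finish time; keep every interval that doesn't clash with the previous kept one.
Sorted by end: (1,3)  (5,7)  (4,8)  (5,9)  (9,11)  (11,12)  (12,13)  (12,14)  (10,16)
take (1,3); take (5,7); take (9,11); take (11,12); take (12,13).
Selected 5 shows.

5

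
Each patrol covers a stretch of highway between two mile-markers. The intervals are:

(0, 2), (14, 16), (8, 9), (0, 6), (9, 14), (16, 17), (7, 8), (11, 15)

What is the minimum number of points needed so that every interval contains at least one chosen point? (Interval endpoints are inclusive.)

4

Sorted: [0,2] [0,6] [7,8] [8,9] [9,14] [11,15] [14,16] [16,17]
{[0,2],[0,6]} hit by 2; {[7,8],[8,9]} hit by 8; {[9,14],[11,15],[14,16]} hit by 14; {[16,17]} hit by 17.
Points: 2, 8, 14, 17 (4 total).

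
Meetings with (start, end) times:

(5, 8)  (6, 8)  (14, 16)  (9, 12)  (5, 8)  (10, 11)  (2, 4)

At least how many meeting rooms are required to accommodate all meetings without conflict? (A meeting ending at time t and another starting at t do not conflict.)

The answer is the maximum number of intervals overlapping at any instant.
starts: [2, 5, 5, 6, 9, 10, 14]
ends:   [4, 8, 8, 8, 11, 12, 16]
s2→1 e4→0 s5→1 s5→2 s6→3  — peak 3.

3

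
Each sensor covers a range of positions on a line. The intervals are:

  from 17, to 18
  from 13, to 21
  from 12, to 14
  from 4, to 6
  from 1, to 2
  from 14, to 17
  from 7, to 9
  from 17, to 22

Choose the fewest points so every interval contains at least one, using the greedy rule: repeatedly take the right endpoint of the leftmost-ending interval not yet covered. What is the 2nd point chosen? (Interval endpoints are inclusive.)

6

Sorted: [1,2] [4,6] [7,9] [12,14] [14,17] [17,18] [13,21] [17,22]
{[1,2]} hit by 2; {[4,6]} hit by 6; {[7,9]} hit by 9; {[12,14],[14,17]} hit by 14; {[17,18],[13,21],[17,22]} hit by 18.
Points: 2, 6, 9, 14, 18 (5 total).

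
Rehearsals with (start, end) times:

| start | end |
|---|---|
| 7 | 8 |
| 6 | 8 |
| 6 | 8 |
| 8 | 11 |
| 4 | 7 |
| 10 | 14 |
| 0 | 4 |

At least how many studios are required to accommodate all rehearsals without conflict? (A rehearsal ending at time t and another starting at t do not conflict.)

Count concurrent intervals with a sweep; the peak is the room count.
Events (time:±→running): 0:+→1 4:-→0 4:+→1 6:+→2 6:+→3 … peak 3.

3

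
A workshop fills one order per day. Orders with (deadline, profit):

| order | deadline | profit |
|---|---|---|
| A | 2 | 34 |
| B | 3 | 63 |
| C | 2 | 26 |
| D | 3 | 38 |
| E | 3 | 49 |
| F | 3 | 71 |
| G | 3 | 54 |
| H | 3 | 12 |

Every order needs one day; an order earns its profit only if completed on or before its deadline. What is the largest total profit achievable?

188

Profit order: F=71 B=63 G=54 E=49 D=38 A=34 C=26 H=12
Assign: F→slot 3, B→slot 2, G→slot 1, E skipped, D skipped, A skipped, C skipped, H skipped.
Slots: [1:G] [2:B] [3:F]
Profit = 54 + 63 + 71 = 188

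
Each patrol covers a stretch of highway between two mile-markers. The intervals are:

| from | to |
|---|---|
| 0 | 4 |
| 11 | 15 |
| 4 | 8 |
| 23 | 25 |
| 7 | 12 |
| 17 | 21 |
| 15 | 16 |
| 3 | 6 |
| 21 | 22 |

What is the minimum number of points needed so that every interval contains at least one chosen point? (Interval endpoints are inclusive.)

Sort by right endpoint; whenever an interval is uncovered, place a point at its right end.
Sorted: [0,4] [3,6] [4,8] [7,12] [11,15] [15,16] [17,21] [21,22] [23,25]
{[0,4],[3,6],[4,8]} hit by 4; {[7,12],[11,15]} hit by 12; {[15,16]} hit by 16; {[17,21],[21,22]} hit by 21; {[23,25]} hit by 25.
Points: 4, 12, 16, 21, 25 (5 total).

5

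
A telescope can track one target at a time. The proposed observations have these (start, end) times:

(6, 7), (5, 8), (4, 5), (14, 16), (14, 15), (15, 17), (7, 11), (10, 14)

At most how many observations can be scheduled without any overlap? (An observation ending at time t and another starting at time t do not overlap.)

5

Order by finish time; keep every interval that doesn't clash with the previous kept one.
By end time: (4,5), (6,7), (5,8), (7,11), (10,14), (14,15), (14,16), (15,17).
Pick (4,5); next start ≥ 5 → (6,7); next start ≥ 7 → (7,11); next start ≥ 11 → (14,15); next start ≥ 15 → (15,17).
Selected 5 observations.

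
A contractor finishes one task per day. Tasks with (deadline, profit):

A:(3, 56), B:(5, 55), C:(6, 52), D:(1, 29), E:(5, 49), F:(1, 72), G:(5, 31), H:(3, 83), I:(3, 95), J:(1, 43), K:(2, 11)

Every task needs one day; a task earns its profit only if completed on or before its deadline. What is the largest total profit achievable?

By profit: I(d3,95), H(d3,83), F(d1,72), A(d3,56), B(d5,55), C(d6,52), E(d5,49), J(d1,43), G(d5,31), D(d1,29), K(d2,11)
I→slot 3; H→slot 2; F→slot 1; A skipped; B→slot 5; C→slot 6; E→slot 4; J skipped; G skipped; D skipped; K skipped.
Profit = 72 + 83 + 95 + 49 + 55 + 52 = 406

406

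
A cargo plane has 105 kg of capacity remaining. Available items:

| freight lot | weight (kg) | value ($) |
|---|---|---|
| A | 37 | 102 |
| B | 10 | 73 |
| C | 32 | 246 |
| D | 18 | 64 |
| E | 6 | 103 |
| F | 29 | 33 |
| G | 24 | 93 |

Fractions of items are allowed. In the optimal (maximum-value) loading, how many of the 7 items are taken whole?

5

Greedy by value/weight ratio, highest first.
Order: E (103/6=17.17) > C (246/32=7.69) > B (73/10=7.30) > G (93/24=3.88) > D (64/18=3.56) > A (102/37=2.76) > F (33/29=1.14)
Fill: take E (6 @ 103) → take C (32 @ 246) → take B (10 @ 73) → take G (24 @ 93) → take D (18 @ 64) → take 15/37 of A → 41.35; 105/105 used.
5 item(s) taken whole; one partial (take 15/37 of A).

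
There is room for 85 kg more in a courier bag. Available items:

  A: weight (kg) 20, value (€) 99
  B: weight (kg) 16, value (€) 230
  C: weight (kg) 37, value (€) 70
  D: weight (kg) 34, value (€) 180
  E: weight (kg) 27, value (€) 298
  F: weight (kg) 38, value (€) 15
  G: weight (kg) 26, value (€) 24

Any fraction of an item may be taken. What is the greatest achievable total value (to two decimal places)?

Ratios (sorted): B 14.38, E 11.04, D 5.29, A 4.95, C 1.89, G 0.92, F 0.39
take B (16 @ 230); take E (27 @ 298); take D (34 @ 180); take 8/20 of A → 39.60. Capacity used 85/85.
Total value = 747.60

747.60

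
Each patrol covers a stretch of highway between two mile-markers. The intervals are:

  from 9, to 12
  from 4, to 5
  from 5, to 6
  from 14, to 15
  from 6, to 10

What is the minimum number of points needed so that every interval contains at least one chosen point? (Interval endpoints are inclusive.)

Sorted: [4,5] [5,6] [6,10] [9,12] [14,15]
{[4,5],[5,6]} hit by 5; {[6,10],[9,12]} hit by 10; {[14,15]} hit by 15.
Points: 5, 10, 15 (3 total).

3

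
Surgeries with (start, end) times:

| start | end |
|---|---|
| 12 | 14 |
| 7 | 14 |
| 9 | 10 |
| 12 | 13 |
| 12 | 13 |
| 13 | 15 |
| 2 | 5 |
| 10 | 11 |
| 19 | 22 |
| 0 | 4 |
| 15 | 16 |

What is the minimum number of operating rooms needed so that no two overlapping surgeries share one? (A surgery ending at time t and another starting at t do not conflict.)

The answer is the maximum number of intervals overlapping at any instant.
Events (time:±→running): 0:+→1 2:+→2 4:-→1 5:-→0 7:+→1 9:+→2 10:-→1 10:+→2 11:-→1 12:+→2 12:+→3 12:+→4 … peak 4.

4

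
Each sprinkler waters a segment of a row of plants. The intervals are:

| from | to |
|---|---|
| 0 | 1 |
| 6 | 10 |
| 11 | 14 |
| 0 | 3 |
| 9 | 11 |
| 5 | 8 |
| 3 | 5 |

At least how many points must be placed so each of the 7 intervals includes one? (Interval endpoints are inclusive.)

Sorted: [0,1] [0,3] [3,5] [5,8] [6,10] [9,11] [11,14]
{[0,1],[0,3]} hit by 1; {[3,5],[5,8]} hit by 5; {[6,10],[9,11]} hit by 10; {[11,14]} hit by 14.
Points: 1, 5, 10, 14 (4 total).

4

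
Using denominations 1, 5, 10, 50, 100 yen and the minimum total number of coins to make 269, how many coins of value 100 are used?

2

269 − 2×100→69 − 1×50→19 − 1×10→9 − 1×5→4 − 4×1→0
Count of 100: 2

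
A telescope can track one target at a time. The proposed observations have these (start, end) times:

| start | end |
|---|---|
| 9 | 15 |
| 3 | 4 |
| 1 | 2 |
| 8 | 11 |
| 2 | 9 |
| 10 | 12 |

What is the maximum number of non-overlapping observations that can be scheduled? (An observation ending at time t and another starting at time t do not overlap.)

3

Order by finish time; keep every interval that doesn't clash with the previous kept one.
By end time: (1,2), (3,4), (2,9), (8,11), (10,12), (9,15).
Pick (1,2); next start ≥ 2 → (3,4); next start ≥ 4 → (8,11).
Selected 3 observations.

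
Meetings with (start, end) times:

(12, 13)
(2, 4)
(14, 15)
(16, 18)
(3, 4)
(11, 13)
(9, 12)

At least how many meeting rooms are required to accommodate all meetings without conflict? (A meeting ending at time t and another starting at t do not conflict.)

The answer is the maximum number of intervals overlapping at any instant.
Events (time:±→running): 2:+→1 3:+→2 … peak 2.

2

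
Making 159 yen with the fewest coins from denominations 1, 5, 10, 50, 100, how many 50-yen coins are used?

Use the largest denomination that fits, subtract, and repeat.
159 − 1×100→59 − 1×50→9 − 1×5→4 − 4×1→0
Count of 50: 1

1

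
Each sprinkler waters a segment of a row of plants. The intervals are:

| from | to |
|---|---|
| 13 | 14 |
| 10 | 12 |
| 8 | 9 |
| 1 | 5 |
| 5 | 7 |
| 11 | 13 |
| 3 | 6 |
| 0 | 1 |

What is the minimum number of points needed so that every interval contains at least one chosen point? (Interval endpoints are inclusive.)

Sorted: [0,1] [1,5] [3,6] [5,7] [8,9] [10,12] [11,13] [13,14]
{[0,1],[1,5]} hit by 1; {[3,6],[5,7]} hit by 6; {[8,9]} hit by 9; {[10,12],[11,13]} hit by 12; {[13,14]} hit by 14.
Points: 1, 6, 9, 12, 14 (5 total).

5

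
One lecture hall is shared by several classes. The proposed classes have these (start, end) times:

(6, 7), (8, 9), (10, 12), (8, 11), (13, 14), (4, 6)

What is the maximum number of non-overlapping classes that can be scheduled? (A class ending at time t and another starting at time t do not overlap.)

Greedy by earliest finish: after sorting by end time, pick each interval compatible with the last pick.
By end time: (4,6), (6,7), (8,9), (8,11), (10,12), (13,14).
Pick (4,6); next start ≥ 6 → (6,7); next start ≥ 7 → (8,9); next start ≥ 9 → (10,12); next start ≥ 12 → (13,14).
Selected 5 classes.

5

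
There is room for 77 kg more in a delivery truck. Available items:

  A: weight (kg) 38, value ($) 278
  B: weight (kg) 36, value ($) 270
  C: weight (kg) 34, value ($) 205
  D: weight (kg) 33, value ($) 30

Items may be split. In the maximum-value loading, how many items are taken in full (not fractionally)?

Greedy by value/weight ratio, highest first.
Ratios (sorted): B 7.50, A 7.32, C 6.03, D 0.91
take B (36 @ 270); take A (38 @ 278); take 3/34 of C → 18.09. Capacity used 77/77.
2 item(s) taken whole; one partial (take 3/34 of C).

2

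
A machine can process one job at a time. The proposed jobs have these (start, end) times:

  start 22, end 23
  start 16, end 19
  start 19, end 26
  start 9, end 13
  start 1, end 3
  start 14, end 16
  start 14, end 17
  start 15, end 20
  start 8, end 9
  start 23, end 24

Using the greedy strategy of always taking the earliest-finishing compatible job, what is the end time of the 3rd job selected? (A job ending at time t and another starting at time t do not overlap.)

13

By end time: (1,3), (8,9), (9,13), (14,16), (14,17), (16,19), (15,20), (22,23), (23,24), (19,26).
Pick (1,3); next start ≥ 3 → (8,9); next start ≥ 9 → (9,13); next start ≥ 13 → (14,16); next start ≥ 16 → (16,19); next start ≥ 19 → (22,23); next start ≥ 23 → (23,24).
Selected: (1,3) (8,9) (9,13) (14,16) (16,19) (22,23) (23,24)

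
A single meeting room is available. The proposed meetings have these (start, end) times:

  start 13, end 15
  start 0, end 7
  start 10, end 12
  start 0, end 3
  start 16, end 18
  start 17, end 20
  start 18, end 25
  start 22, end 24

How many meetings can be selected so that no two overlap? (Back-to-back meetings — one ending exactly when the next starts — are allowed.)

Order by finish time; keep every interval that doesn't clash with the previous kept one.
Sorted by end: (0,3)  (0,7)  (10,12)  (13,15)  (16,18)  (17,20)  (22,24)  (18,25)
take (0,3); take (10,12); take (13,15); take (16,18); skip (17,20); take (22,24).
Selected 5 meetings.

5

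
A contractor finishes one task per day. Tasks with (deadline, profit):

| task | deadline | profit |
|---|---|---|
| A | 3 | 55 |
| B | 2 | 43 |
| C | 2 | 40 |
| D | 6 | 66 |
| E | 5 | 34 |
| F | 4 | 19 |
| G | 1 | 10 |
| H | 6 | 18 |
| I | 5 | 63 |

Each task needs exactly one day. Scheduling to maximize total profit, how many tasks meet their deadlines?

6

By profit: D(d6,66), I(d5,63), A(d3,55), B(d2,43), C(d2,40), E(d5,34), F(d4,19), H(d6,18), G(d1,10)
D→slot 6; I→slot 5; A→slot 3; B→slot 2; C→slot 1; E→slot 4; F skipped; H skipped; G skipped.
6 of 9 scheduled.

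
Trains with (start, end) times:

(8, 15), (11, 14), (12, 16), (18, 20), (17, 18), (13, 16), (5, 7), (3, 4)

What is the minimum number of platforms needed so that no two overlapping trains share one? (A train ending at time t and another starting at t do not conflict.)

Count concurrent intervals with a sweep; the peak is the room count.
starts: [3, 5, 8, 11, 12, 13, 17, 18]
ends:   [4, 7, 14, 15, 16, 16, 18, 20]
s3→1 e4→0 s5→1 e7→0 s8→1 s11→2 s12→3 s13→4  — peak 4.

4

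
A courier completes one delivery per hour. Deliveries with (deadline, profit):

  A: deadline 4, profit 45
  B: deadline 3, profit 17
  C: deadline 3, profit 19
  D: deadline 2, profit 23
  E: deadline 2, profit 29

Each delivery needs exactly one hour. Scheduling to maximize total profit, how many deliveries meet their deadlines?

Profit order: A=45 E=29 D=23 C=19 B=17
Assign: A→slot 4, E→slot 2, D→slot 1, C→slot 3, B skipped.
Slots: [1:D] [2:E] [3:C] [4:A]
4 of 5 scheduled.

4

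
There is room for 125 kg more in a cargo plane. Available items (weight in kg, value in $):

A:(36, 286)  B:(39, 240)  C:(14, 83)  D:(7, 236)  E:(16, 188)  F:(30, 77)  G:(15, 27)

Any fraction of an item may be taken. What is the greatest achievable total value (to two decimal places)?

1066.37

Ratios (sorted): D 33.71, E 11.75, A 7.94, B 6.15, C 5.93, F 2.57, G 1.80
take D (7 @ 236); take E (16 @ 188); take A (36 @ 286); take B (39 @ 240); take C (14 @ 83); take 13/30 of F → 33.37. Capacity used 125/125.
Total value = 1066.37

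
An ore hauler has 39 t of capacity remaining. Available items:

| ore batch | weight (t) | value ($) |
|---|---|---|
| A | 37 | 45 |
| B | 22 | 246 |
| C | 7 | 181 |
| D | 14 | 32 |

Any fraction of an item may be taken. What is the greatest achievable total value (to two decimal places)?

Sort by value per unit weight and fill in that order.
Order: C (181/7=25.86) > B (246/22=11.18) > D (32/14=2.29) > A (45/37=1.22)
Fill: take C (7 @ 181) → take B (22 @ 246) → take 10/14 of D → 22.86; 39/39 used.
Total value = 449.86

449.86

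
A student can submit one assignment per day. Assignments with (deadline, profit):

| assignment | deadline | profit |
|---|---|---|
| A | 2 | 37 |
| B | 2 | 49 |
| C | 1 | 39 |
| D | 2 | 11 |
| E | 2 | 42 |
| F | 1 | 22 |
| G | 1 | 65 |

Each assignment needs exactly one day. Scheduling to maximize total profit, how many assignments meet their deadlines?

Take jobs in profit order; each goes to the latest open slot no later than its deadline.
By profit: G(d1,65), B(d2,49), E(d2,42), C(d1,39), A(d2,37), F(d1,22), D(d2,11)
G→slot 1; B→slot 2; E skipped; C skipped; A skipped; F skipped; D skipped.
2 of 7 scheduled.

2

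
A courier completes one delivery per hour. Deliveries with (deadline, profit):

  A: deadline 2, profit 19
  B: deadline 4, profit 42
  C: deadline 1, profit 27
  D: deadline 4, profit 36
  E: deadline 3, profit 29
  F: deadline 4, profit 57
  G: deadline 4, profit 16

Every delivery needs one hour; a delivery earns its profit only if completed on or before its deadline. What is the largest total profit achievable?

164

Sort by profit descending; place each in the latest free slot ≤ its deadline.
By profit: F(d4,57), B(d4,42), D(d4,36), E(d3,29), C(d1,27), A(d2,19), G(d4,16)
F→slot 4; B→slot 3; D→slot 2; E→slot 1; C skipped; A skipped; G skipped.
Profit = 29 + 36 + 42 + 57 = 164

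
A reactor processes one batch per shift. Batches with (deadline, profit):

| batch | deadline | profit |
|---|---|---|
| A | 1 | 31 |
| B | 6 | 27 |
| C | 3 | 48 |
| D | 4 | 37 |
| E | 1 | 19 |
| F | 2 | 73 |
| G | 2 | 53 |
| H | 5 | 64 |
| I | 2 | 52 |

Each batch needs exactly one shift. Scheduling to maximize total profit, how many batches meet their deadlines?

Sort by profit descending; place each in the latest free slot ≤ its deadline.
Profit order: F=73 H=64 G=53 I=52 C=48 D=37 A=31 B=27 E=19
Assign: F→slot 2, H→slot 5, G→slot 1, I skipped, C→slot 3, D→slot 4, A skipped, B→slot 6, E skipped.
Slots: [1:G] [2:F] [3:C] [4:D] [5:H] [6:B]
6 of 9 scheduled.

6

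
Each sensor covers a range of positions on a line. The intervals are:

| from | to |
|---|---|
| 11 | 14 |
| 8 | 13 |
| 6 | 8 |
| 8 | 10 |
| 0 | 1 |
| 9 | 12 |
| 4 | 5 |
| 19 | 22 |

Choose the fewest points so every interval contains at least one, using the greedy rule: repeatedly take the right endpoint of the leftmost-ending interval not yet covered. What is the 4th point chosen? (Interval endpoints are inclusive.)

12

Sorted: [0,1] [4,5] [6,8] [8,10] [9,12] [8,13] [11,14] [19,22]
{[0,1]} hit by 1; {[4,5]} hit by 5; {[6,8],[8,10]} hit by 8; {[9,12],[8,13],[11,14]} hit by 12; {[19,22]} hit by 22.
Points: 1, 5, 8, 12, 22 (5 total).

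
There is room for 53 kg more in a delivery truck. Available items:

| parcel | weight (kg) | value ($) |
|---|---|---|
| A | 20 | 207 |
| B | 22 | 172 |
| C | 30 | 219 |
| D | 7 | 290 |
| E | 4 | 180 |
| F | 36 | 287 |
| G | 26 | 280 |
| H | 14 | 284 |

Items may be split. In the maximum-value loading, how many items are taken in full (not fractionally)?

Ratios (sorted): E 45.00, D 41.43, H 20.29, G 10.77, A 10.35, F 7.97, B 7.82, C 7.30
take E (4 @ 180); take D (7 @ 290); take H (14 @ 284); take G (26 @ 280); take 2/20 of A → 20.70. Capacity used 53/53.
4 item(s) taken whole; one partial (take 2/20 of A).

4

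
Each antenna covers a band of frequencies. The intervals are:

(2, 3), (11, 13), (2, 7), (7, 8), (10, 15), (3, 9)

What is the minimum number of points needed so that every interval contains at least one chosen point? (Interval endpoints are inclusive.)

Sorted: [2,3] [2,7] [7,8] [3,9] [11,13] [10,15]
{[2,3],[2,7]} hit by 3; {[7,8],[3,9]} hit by 8; {[11,13],[10,15]} hit by 13.
Points: 3, 8, 13 (3 total).

3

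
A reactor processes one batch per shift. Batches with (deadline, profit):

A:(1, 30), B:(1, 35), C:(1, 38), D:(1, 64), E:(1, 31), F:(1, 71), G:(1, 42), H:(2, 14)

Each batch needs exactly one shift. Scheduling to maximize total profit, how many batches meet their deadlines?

Sort by profit descending; place each in the latest free slot ≤ its deadline.
By profit: F(d1,71), D(d1,64), G(d1,42), C(d1,38), B(d1,35), E(d1,31), A(d1,30), H(d2,14)
F→slot 1; D skipped; G skipped; C skipped; B skipped; E skipped; A skipped; H→slot 2.
2 of 8 scheduled.

2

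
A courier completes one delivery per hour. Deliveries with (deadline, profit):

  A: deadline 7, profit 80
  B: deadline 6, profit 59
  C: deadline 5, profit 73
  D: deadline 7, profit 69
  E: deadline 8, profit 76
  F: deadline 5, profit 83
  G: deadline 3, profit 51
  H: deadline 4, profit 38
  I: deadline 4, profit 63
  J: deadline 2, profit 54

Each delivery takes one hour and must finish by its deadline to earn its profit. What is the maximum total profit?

Sort by profit descending; place each in the latest free slot ≤ its deadline.
By profit: F(d5,83), A(d7,80), E(d8,76), C(d5,73), D(d7,69), I(d4,63), B(d6,59), J(d2,54), G(d3,51), H(d4,38)
F→slot 5; A→slot 7; E→slot 8; C→slot 4; D→slot 6; I→slot 3; B→slot 2; J→slot 1; G skipped; H skipped.
Profit = 54 + 59 + 63 + 73 + 83 + 69 + 80 + 76 = 557

557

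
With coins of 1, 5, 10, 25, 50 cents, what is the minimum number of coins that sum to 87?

5

87 = 1×50 + 1×25 + 1×10 + 2×1
Total coins = 1 + 1 + 1 + 2 = 5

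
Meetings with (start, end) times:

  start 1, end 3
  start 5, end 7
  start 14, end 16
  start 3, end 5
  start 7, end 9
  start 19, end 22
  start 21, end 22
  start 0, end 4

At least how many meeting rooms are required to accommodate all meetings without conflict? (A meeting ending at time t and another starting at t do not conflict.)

2

Count concurrent intervals with a sweep; the peak is the room count.
Events (time:±→running): 0:+→1 1:+→2 … peak 2.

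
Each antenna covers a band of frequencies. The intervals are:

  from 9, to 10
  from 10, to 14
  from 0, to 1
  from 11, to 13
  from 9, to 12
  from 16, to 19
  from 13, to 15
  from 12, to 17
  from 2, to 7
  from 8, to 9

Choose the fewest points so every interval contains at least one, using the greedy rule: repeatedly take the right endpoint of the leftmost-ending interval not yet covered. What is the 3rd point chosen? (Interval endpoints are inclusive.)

By right end: [0,1]  [2,7]  [8,9]  [9,10]  [9,12]  [11,13]  [10,14]  [13,15]  [12,17]  [16,19]
[0,1] uncovered → point at 1; [2,7] uncovered → point at 7; [8,9] uncovered → point at 9; [11,13] uncovered → point at 13; [16,19] uncovered → point at 19.
Points: 1, 7, 9, 13, 19 (5 total).

9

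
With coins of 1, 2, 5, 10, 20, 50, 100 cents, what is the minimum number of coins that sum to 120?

Greedy: take as many of the largest coin as possible, then repeat with the remainder.
120 = 1×100 + 1×20
Total coins = 1 + 1 = 2

2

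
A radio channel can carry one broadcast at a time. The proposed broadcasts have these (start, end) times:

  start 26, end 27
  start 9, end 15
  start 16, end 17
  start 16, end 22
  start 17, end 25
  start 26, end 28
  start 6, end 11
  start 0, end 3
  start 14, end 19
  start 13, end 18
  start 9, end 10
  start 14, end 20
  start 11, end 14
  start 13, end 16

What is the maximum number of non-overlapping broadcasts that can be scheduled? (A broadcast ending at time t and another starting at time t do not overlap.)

6

Order by finish time; keep every interval that doesn't clash with the previous kept one.
By end time: (0,3), (9,10), (6,11), (11,14), (9,15), (13,16), (16,17), (13,18), (14,19), (14,20), (16,22), (17,25), (26,27), (26,28).
Pick (0,3); next start ≥ 3 → (9,10); next start ≥ 10 → (11,14); next start ≥ 14 → (16,17); next start ≥ 17 → (17,25); next start ≥ 25 → (26,27).
Selected 6 broadcasts.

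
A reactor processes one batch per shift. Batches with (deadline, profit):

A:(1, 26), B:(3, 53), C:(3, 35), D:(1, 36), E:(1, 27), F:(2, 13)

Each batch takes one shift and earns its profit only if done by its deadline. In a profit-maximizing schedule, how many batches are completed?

Sort by profit descending; place each in the latest free slot ≤ its deadline.
Profit order: B=53 D=36 C=35 E=27 A=26 F=13
Assign: B→slot 3, D→slot 1, C→slot 2, E skipped, A skipped, F skipped.
Slots: [1:D] [2:C] [3:B]
3 of 6 scheduled.

3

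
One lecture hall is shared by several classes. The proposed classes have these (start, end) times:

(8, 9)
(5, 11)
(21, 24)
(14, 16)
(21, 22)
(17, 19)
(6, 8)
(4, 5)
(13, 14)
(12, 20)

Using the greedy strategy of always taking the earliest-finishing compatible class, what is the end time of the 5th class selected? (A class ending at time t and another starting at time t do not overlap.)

16

Greedy by earliest finish: after sorting by end time, pick each interval compatible with the last pick.
By end time: (4,5), (6,8), (8,9), (5,11), (13,14), (14,16), (17,19), (12,20), (21,22), (21,24).
Pick (4,5); next start ≥ 5 → (6,8); next start ≥ 8 → (8,9); next start ≥ 9 → (13,14); next start ≥ 14 → (14,16); next start ≥ 16 → (17,19); next start ≥ 19 → (21,22).
Selected: (4,5) (6,8) (8,9) (13,14) (14,16) (17,19) (21,22)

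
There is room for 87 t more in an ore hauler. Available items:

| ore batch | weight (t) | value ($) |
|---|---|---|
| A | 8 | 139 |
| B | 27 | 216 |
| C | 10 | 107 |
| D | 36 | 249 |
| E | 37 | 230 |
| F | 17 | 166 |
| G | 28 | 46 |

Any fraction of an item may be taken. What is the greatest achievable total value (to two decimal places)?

Greedy by value/weight ratio, highest first.
Ratios (sorted): A 17.38, C 10.70, F 9.76, B 8.00, D 6.92, E 6.22, G 1.64
take A (8 @ 139); take C (10 @ 107); take F (17 @ 166); take B (27 @ 216); take 25/36 of D → 172.92. Capacity used 87/87.
Total value = 800.92

800.92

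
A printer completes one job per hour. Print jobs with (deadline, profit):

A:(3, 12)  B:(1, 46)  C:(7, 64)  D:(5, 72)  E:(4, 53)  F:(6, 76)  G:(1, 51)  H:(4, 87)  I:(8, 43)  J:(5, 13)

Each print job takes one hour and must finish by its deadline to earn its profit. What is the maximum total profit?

459

Profit order: H=87 F=76 D=72 C=64 E=53 G=51 B=46 I=43 J=13 A=12
Assign: H→slot 4, F→slot 6, D→slot 5, C→slot 7, E→slot 3, G→slot 1, B skipped, I→slot 8, J→slot 2, A skipped.
Slots: [1:G] [2:J] [3:E] [4:H] [5:D] [6:F] [7:C] [8:I]
Profit = 51 + 13 + 53 + 87 + 72 + 76 + 64 + 43 = 459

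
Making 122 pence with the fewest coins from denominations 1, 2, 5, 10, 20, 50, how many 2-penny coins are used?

Greedy: take as many of the largest coin as possible, then repeat with the remainder.
122 − 2×50→22 − 1×20→2 − 1×2→0
Count of 2: 1

1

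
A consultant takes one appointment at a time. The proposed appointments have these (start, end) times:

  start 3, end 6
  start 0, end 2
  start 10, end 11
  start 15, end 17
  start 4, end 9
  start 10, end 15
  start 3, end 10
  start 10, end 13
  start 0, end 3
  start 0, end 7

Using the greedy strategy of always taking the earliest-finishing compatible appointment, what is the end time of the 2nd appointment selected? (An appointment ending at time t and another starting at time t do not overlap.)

6

By end time: (0,2), (0,3), (3,6), (0,7), (4,9), (3,10), (10,11), (10,13), (10,15), (15,17).
Pick (0,2); next start ≥ 2 → (3,6); next start ≥ 6 → (10,11); next start ≥ 11 → (15,17).
Selected: (0,2) (3,6) (10,11) (15,17)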